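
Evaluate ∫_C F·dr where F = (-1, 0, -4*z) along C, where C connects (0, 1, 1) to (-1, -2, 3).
-15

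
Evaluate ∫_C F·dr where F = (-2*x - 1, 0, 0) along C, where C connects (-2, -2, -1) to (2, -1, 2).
-4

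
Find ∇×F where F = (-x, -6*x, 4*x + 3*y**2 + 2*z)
(6*y, -4, -6)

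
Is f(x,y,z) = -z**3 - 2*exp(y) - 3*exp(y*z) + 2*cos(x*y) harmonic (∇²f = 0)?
No, ∇²f = -2*x**2*cos(x*y) - 3*y**2*exp(y*z) - 2*y**2*cos(x*y) - 3*z**2*exp(y*z) - 6*z - 2*exp(y)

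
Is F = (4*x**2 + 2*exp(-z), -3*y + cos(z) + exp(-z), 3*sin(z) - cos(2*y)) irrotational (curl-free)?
No, ∇×F = (2*sin(2*y) + sin(z) + exp(-z), -2*exp(-z), 0)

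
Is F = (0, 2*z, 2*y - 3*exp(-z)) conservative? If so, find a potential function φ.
Yes, F is conservative. φ = 2*y*z + 3*exp(-z)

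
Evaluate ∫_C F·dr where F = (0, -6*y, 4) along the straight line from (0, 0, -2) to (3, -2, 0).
-4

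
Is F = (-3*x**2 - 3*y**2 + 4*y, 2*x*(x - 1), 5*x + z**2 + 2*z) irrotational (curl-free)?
No, ∇×F = (0, -5, 4*x + 6*y - 6)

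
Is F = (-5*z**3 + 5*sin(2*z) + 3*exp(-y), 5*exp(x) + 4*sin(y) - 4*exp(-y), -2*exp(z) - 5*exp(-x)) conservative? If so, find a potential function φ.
No, ∇×F = (0, -15*z**2 + 10*cos(2*z) - 5*exp(-x), 5*exp(x) + 3*exp(-y)) ≠ 0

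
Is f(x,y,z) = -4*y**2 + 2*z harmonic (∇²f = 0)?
No, ∇²f = -8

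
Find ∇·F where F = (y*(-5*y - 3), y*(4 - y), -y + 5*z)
9 - 2*y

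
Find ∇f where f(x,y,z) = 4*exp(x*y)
(4*y*exp(x*y), 4*x*exp(x*y), 0)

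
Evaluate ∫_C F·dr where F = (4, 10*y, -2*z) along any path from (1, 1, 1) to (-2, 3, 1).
28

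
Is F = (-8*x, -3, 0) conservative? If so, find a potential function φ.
Yes, F is conservative. φ = -4*x**2 - 3*y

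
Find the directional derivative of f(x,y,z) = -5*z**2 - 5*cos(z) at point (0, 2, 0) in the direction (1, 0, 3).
0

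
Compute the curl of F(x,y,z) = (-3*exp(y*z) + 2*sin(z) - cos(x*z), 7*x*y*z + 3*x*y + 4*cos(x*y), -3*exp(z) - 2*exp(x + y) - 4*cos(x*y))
(-7*x*y + 4*x*sin(x*y) - 2*exp(x + y), x*sin(x*z) - 3*y*exp(y*z) - 4*y*sin(x*y) + 2*exp(x + y) + 2*cos(z), 7*y*z - 4*y*sin(x*y) + 3*y + 3*z*exp(y*z))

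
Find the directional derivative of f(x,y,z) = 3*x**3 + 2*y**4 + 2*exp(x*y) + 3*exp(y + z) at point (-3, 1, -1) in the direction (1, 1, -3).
sqrt(11)*(-4 + 83*exp(3))*exp(-3)/11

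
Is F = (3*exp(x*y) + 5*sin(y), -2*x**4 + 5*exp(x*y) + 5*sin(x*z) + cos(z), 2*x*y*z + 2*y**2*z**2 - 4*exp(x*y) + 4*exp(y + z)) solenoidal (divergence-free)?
No, ∇·F = 2*x*y + 5*x*exp(x*y) + 4*y**2*z + 3*y*exp(x*y) + 4*exp(y + z)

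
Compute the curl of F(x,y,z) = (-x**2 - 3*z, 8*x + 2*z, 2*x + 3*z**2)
(-2, -5, 8)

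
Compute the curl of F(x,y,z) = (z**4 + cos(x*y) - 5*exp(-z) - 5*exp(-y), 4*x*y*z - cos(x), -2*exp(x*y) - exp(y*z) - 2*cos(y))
(-4*x*y - 2*x*exp(x*y) - z*exp(y*z) + 2*sin(y), 2*y*exp(x*y) + 4*z**3 + 5*exp(-z), x*sin(x*y) + 4*y*z + sin(x) - 5*exp(-y))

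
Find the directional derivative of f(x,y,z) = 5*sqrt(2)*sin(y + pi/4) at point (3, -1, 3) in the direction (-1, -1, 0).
-5*sin(pi/4 + 1)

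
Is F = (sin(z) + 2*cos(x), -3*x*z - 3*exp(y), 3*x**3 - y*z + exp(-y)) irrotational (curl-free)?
No, ∇×F = (3*x - z - exp(-y), -9*x**2 + cos(z), -3*z)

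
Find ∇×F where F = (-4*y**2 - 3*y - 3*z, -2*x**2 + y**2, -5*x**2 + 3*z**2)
(0, 10*x - 3, -4*x + 8*y + 3)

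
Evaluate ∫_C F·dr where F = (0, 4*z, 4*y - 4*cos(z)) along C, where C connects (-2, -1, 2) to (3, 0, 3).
-4*sin(3) + 4*sin(2) + 8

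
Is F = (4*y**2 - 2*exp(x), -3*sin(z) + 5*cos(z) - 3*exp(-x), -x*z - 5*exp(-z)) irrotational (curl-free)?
No, ∇×F = (5*sin(z) + 3*cos(z), z, -8*y + 3*exp(-x))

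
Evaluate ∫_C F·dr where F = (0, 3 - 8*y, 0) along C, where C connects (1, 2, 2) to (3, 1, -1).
9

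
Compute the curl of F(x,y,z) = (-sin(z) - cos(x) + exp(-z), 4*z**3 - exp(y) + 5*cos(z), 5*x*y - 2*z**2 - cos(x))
(5*x - 12*z**2 + 5*sin(z), -5*y - sin(x) - cos(z) - exp(-z), 0)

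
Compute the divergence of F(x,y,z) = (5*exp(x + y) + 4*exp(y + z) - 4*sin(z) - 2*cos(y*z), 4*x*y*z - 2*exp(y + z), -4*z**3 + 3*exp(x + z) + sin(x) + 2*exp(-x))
4*x*z - 12*z**2 + 5*exp(x + y) + 3*exp(x + z) - 2*exp(y + z)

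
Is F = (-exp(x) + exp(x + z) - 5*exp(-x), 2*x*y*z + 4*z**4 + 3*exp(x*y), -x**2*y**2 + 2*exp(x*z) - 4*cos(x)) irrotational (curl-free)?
No, ∇×F = (-2*x**2*y - 2*x*y - 16*z**3, 2*x*y**2 - 2*z*exp(x*z) + exp(x + z) - 4*sin(x), y*(2*z + 3*exp(x*y)))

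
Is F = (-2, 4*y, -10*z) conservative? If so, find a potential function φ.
Yes, F is conservative. φ = -2*x + 2*y**2 - 5*z**2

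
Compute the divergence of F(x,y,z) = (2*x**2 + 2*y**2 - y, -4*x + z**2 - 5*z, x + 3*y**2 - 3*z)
4*x - 3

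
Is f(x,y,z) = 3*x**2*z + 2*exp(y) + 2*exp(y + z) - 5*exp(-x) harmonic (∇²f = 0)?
No, ∇²f = 6*z + 2*exp(y) + 4*exp(y + z) - 5*exp(-x)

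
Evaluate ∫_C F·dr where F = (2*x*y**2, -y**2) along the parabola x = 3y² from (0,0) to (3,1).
17/3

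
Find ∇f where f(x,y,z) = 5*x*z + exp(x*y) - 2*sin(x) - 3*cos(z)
(y*exp(x*y) + 5*z - 2*cos(x), x*exp(x*y), 5*x + 3*sin(z))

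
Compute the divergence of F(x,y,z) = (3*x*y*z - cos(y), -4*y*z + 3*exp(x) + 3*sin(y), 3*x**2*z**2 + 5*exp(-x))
6*x**2*z + 3*y*z - 4*z + 3*cos(y)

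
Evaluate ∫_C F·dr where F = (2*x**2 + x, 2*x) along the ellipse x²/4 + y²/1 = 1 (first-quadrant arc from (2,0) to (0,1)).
-22/3 + pi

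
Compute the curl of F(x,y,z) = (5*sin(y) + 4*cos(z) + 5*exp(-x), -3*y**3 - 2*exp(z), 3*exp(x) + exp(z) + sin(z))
(2*exp(z), -3*exp(x) - 4*sin(z), -5*cos(y))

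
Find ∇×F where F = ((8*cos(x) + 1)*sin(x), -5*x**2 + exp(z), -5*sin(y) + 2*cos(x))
(-exp(z) - 5*cos(y), 2*sin(x), -10*x)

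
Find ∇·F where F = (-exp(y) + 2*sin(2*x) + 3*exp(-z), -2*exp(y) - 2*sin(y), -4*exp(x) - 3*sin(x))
-2*exp(y) + 4*cos(2*x) - 2*cos(y)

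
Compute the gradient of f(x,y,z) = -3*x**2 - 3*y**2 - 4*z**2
(-6*x, -6*y, -8*z)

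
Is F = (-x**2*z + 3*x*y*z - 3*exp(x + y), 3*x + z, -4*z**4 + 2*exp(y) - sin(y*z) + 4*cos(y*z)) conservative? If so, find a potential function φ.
No, ∇×F = (-4*z*sin(y*z) - z*cos(y*z) + 2*exp(y) - 1, x*(-x + 3*y), -3*x*z + 3*exp(x + y) + 3) ≠ 0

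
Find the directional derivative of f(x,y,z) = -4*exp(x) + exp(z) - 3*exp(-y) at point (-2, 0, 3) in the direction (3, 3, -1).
sqrt(19)*((9 - exp(3))*exp(2) - 12)*exp(-2)/19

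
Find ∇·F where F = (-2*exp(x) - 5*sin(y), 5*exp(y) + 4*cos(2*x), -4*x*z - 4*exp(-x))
-4*x - 2*exp(x) + 5*exp(y)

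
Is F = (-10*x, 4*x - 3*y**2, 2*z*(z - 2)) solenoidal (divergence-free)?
No, ∇·F = -6*y + 4*z - 14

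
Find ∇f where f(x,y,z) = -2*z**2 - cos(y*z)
(0, z*sin(y*z), y*sin(y*z) - 4*z)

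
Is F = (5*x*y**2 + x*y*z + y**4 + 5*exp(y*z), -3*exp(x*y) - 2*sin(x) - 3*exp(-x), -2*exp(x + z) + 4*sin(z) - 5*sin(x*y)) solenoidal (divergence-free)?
No, ∇·F = -3*x*exp(x*y) + 5*y**2 + y*z - 2*exp(x + z) + 4*cos(z)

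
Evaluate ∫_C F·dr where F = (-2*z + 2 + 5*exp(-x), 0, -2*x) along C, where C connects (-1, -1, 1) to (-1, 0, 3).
4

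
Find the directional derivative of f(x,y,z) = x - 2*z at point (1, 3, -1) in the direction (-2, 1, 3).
-4*sqrt(14)/7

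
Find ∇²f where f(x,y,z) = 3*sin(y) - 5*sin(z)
-3*sin(y) + 5*sin(z)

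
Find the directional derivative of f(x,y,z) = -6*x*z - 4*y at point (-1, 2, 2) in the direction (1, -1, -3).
-26*sqrt(11)/11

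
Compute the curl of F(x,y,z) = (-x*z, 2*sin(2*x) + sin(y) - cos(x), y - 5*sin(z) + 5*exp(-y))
(1 - 5*exp(-y), -x, sin(x) + 4*cos(2*x))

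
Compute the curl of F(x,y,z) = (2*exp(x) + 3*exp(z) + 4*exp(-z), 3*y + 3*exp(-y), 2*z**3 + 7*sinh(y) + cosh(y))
(sinh(y) + 7*cosh(y), 7*sinh(z) - cosh(z), 0)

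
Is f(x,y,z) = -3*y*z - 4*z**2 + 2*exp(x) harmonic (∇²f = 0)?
No, ∇²f = 2*exp(x) - 8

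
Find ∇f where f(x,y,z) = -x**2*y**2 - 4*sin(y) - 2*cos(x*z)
(-2*x*y**2 + 2*z*sin(x*z), -2*x**2*y - 4*cos(y), 2*x*sin(x*z))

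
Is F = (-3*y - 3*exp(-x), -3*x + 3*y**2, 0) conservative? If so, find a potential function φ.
Yes, F is conservative. φ = -3*x*y + y**3 + 3*exp(-x)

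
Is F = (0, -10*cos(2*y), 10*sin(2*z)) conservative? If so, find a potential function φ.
Yes, F is conservative. φ = -5*sin(2*y) - 5*cos(2*z)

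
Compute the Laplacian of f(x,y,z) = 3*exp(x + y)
6*exp(x + y)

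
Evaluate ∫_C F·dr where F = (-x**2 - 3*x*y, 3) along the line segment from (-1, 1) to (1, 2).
4/3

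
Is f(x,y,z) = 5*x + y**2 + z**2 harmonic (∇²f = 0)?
No, ∇²f = 4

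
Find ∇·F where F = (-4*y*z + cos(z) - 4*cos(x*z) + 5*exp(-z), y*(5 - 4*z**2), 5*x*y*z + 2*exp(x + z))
5*x*y - 4*z**2 + 4*z*sin(x*z) + 2*exp(x + z) + 5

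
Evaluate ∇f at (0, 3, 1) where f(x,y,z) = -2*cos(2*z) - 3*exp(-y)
(0, 3*exp(-3), 4*sin(2))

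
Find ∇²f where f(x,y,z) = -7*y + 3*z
0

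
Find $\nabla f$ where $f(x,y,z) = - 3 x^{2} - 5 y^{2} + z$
(-6*x, -10*y, 1)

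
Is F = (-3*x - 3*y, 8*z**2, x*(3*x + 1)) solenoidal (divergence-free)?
No, ∇·F = -3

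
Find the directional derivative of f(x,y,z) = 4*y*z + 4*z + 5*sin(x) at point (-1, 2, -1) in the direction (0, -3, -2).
-12*sqrt(13)/13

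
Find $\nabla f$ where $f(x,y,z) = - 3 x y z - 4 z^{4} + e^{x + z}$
(-3*y*z + exp(x + z), -3*x*z, -3*x*y - 16*z**3 + exp(x + z))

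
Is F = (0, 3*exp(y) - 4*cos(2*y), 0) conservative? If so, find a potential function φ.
Yes, F is conservative. φ = 3*exp(y) - 2*sin(2*y)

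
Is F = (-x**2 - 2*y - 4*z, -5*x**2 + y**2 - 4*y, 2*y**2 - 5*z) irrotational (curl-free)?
No, ∇×F = (4*y, -4, 2 - 10*x)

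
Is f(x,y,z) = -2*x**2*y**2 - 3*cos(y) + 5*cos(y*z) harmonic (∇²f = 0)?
No, ∇²f = -4*x**2 - 5*y**2*cos(y*z) - 4*y**2 - 5*z**2*cos(y*z) + 3*cos(y)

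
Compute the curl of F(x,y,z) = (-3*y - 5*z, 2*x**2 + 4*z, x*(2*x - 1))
(-4, -4*x - 4, 4*x + 3)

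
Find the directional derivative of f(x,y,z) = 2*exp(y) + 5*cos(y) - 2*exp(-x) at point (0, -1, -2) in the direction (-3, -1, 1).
-sqrt(11)*(2 + 5*E*sin(1) + 6*E)*exp(-1)/11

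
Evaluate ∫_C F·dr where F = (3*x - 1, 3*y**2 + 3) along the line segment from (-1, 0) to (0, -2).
-33/2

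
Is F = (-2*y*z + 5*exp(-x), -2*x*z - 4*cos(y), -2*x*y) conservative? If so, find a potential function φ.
Yes, F is conservative. φ = -2*x*y*z - 4*sin(y) - 5*exp(-x)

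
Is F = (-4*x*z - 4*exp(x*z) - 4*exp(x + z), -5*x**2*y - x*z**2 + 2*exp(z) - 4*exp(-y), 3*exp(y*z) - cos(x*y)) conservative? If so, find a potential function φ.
No, ∇×F = (2*x*z + x*sin(x*y) + 3*z*exp(y*z) - 2*exp(z), -4*x*exp(x*z) - 4*x - y*sin(x*y) - 4*exp(x + z), -10*x*y - z**2) ≠ 0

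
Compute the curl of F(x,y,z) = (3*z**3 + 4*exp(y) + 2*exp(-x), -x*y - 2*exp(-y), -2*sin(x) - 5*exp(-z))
(0, 9*z**2 + 2*cos(x), -y - 4*exp(y))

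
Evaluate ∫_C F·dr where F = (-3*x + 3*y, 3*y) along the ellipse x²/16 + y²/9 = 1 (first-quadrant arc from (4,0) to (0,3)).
75/2 - 9*pi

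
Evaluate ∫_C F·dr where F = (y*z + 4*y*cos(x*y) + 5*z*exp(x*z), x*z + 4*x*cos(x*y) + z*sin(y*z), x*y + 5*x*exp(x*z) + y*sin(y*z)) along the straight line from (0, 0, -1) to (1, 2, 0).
4*sin(2)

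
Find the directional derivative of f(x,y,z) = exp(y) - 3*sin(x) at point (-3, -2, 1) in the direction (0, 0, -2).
0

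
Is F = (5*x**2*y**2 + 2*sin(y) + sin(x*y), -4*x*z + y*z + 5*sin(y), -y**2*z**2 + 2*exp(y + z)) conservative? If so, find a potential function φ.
No, ∇×F = (4*x - 2*y*z**2 - y + 2*exp(y + z), 0, -10*x**2*y - x*cos(x*y) - 4*z - 2*cos(y)) ≠ 0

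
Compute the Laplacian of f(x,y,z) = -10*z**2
-20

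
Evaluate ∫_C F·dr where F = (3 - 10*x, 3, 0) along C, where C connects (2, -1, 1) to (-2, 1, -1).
-6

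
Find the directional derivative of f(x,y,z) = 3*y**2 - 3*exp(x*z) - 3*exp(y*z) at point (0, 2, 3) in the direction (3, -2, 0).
3*sqrt(13)*(-17 + 6*exp(6))/13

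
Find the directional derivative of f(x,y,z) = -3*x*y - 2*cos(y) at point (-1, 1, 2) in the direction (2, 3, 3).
3*sqrt(22)*(1 + 2*sin(1))/22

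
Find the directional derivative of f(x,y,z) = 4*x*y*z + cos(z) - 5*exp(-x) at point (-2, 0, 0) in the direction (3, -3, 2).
15*sqrt(22)*exp(2)/22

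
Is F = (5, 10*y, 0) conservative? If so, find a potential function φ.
Yes, F is conservative. φ = 5*x + 5*y**2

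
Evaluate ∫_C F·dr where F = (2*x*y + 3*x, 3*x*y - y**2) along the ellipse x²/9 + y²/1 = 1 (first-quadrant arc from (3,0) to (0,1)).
-101/6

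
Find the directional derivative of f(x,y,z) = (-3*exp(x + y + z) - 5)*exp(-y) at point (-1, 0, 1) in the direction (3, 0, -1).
-3*sqrt(10)/5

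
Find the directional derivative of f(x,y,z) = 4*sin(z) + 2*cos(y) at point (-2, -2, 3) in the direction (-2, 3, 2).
2*sqrt(17)*(4*cos(3) + 3*sin(2))/17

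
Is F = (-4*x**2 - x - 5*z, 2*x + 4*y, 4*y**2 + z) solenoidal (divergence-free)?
No, ∇·F = 4 - 8*x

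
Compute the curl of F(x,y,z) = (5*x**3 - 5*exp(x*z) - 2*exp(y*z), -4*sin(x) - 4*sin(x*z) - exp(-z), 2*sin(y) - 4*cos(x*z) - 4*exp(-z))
(4*x*cos(x*z) + 2*cos(y) - exp(-z), -5*x*exp(x*z) - 2*y*exp(y*z) - 4*z*sin(x*z), 2*z*exp(y*z) - 4*z*cos(x*z) - 4*cos(x))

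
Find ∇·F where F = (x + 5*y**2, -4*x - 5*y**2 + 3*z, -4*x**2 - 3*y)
1 - 10*y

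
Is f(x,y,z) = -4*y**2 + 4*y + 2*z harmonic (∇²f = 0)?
No, ∇²f = -8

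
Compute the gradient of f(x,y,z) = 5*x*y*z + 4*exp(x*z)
(z*(5*y + 4*exp(x*z)), 5*x*z, x*(5*y + 4*exp(x*z)))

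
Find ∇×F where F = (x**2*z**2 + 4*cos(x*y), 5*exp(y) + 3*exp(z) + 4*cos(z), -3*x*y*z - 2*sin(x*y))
(-3*x*z - 2*x*cos(x*y) - 3*exp(z) + 4*sin(z), 2*x**2*z + 3*y*z + 2*y*cos(x*y), 4*x*sin(x*y))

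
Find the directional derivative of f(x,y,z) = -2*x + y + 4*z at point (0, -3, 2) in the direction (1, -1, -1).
-7*sqrt(3)/3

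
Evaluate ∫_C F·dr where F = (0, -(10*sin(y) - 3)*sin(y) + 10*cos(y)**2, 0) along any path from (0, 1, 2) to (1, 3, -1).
-5*sin(2) + 5*sin(6) + 3*cos(1) - 3*cos(3)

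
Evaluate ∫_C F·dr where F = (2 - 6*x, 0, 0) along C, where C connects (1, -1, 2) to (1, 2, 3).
0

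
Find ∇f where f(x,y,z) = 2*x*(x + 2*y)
(4*x + 4*y, 4*x, 0)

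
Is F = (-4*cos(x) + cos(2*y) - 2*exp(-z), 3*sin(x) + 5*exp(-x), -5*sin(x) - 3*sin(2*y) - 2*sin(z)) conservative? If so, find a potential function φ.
No, ∇×F = (-6*cos(2*y), 5*cos(x) + 2*exp(-z), 2*sin(2*y) + 3*cos(x) - 5*exp(-x)) ≠ 0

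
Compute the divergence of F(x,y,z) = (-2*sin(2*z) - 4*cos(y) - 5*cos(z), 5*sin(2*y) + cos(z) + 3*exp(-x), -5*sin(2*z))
10*cos(2*y) - 10*cos(2*z)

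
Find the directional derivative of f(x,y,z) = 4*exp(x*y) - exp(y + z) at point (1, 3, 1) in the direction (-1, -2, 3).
sqrt(14)*(-20 - E)*exp(3)/14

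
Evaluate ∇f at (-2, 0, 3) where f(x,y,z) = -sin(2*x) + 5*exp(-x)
(-5*exp(2) - 2*cos(4), 0, 0)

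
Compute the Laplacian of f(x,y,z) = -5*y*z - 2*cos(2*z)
8*cos(2*z)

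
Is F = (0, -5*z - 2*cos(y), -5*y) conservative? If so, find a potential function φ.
Yes, F is conservative. φ = -5*y*z - 2*sin(y)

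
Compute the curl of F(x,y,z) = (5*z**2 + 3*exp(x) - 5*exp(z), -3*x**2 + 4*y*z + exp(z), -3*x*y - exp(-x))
(-3*x - 4*y - exp(z), 3*y + 10*z - 5*exp(z) - exp(-x), -6*x)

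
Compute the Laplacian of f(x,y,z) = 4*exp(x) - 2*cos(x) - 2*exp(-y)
4*exp(x) + 2*cos(x) - 2*exp(-y)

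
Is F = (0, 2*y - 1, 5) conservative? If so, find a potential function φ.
Yes, F is conservative. φ = y**2 - y + 5*z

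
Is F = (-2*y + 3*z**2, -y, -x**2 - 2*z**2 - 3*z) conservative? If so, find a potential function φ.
No, ∇×F = (0, 2*x + 6*z, 2) ≠ 0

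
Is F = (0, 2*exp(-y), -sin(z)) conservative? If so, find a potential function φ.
Yes, F is conservative. φ = cos(z) - 2*exp(-y)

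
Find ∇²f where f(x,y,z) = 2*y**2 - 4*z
4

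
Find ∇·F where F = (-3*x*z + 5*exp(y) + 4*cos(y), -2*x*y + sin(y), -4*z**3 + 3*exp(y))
-2*x - 12*z**2 - 3*z + cos(y)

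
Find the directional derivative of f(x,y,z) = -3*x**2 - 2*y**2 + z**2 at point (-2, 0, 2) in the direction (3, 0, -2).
28*sqrt(13)/13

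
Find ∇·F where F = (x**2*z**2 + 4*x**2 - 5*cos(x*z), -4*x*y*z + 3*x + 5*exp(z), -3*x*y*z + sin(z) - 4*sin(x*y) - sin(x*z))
-3*x*y + 2*x*z**2 - 4*x*z - x*cos(x*z) + 8*x + 5*z*sin(x*z) + cos(z)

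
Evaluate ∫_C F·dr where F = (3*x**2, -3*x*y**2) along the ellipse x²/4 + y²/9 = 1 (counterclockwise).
-81*pi/2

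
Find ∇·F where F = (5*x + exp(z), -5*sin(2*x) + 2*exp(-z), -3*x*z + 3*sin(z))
-3*x + 3*cos(z) + 5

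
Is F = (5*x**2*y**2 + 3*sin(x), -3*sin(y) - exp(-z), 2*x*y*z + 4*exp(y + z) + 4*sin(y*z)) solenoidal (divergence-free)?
No, ∇·F = 10*x*y**2 + 2*x*y + 4*y*cos(y*z) + 4*exp(y + z) + 3*cos(x) - 3*cos(y)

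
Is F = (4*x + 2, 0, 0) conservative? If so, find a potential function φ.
Yes, F is conservative. φ = 2*x*(x + 1)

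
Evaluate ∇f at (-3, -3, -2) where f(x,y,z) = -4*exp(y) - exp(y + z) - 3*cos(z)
(0, (-4*exp(2) - 1)*exp(-5), -3*sin(2) - exp(-5))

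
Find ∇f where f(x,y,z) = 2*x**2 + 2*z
(4*x, 0, 2)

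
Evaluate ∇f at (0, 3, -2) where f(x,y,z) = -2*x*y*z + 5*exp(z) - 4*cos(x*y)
(12, 0, 5*exp(-2))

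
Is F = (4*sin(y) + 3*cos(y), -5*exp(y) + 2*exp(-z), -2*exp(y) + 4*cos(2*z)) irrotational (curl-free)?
No, ∇×F = (-2*exp(y) + 2*exp(-z), 0, 3*sin(y) - 4*cos(y))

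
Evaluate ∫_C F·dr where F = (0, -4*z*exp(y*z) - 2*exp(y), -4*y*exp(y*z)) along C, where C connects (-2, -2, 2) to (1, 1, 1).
2*(-3*exp(5) + 2 + exp(2))*exp(-4)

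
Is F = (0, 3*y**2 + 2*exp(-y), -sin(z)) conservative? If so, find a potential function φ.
Yes, F is conservative. φ = y**3 + cos(z) - 2*exp(-y)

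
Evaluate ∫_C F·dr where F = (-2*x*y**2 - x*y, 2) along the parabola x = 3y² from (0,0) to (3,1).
-38/5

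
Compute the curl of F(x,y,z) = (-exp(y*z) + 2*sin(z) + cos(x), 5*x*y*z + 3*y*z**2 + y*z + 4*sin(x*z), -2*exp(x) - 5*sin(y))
(-5*x*y - 4*x*cos(x*z) - 6*y*z - y - 5*cos(y), -y*exp(y*z) + 2*exp(x) + 2*cos(z), z*(5*y + exp(y*z) + 4*cos(x*z)))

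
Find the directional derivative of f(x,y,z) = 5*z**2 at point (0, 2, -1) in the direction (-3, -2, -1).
5*sqrt(14)/7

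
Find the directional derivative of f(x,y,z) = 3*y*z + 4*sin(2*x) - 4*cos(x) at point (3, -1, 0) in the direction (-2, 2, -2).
sqrt(3)*(-8*cos(6) - 4*sin(3) + 3)/3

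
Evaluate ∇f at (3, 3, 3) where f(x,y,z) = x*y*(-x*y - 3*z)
(-81, -81, -27)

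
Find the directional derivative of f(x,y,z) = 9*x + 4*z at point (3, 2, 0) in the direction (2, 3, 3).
15*sqrt(22)/11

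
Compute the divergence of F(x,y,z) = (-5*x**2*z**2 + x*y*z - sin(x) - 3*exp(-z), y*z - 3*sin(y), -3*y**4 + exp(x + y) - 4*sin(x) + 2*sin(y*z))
-10*x*z**2 + y*z + 2*y*cos(y*z) + z - cos(x) - 3*cos(y)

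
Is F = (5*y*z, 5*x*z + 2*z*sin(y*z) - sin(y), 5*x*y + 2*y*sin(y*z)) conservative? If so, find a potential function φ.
Yes, F is conservative. φ = 5*x*y*z + cos(y) - 2*cos(y*z)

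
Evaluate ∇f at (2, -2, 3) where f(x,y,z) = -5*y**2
(0, 20, 0)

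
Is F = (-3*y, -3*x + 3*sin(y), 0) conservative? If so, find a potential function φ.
Yes, F is conservative. φ = -3*x*y - 3*cos(y)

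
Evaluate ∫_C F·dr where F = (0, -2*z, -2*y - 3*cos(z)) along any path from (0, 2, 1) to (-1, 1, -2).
3*sin(1) + 3*sin(2) + 8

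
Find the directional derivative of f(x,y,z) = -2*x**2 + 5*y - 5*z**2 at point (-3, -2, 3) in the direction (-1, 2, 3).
-46*sqrt(14)/7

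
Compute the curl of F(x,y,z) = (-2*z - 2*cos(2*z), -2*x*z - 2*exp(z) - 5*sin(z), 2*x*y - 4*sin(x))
(4*x + 2*exp(z) + 5*cos(z), -2*y + 4*sin(2*z) + 4*cos(x) - 2, -2*z)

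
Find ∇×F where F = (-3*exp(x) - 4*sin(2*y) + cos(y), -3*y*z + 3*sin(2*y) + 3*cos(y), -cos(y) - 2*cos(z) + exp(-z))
(3*y + sin(y), 0, sin(y) + 8*cos(2*y))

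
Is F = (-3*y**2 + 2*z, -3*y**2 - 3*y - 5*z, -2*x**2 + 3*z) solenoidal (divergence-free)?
No, ∇·F = -6*y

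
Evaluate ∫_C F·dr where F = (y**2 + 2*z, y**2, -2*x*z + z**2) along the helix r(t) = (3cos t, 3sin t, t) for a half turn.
-24 - 6*pi + pi**3/3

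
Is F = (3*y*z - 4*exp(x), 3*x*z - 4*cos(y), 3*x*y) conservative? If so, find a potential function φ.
Yes, F is conservative. φ = 3*x*y*z - 4*exp(x) - 4*sin(y)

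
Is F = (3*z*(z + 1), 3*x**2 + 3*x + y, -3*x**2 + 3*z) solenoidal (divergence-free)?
No, ∇·F = 4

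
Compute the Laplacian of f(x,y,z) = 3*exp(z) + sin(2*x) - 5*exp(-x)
3*exp(z) - 4*sin(2*x) - 5*exp(-x)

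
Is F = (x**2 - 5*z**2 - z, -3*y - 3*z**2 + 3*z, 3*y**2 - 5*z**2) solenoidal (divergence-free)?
No, ∇·F = 2*x - 10*z - 3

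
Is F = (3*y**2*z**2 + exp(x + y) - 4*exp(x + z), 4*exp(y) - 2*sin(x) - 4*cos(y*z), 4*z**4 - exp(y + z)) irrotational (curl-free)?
No, ∇×F = (-4*y*sin(y*z) - exp(y + z), 6*y**2*z - 4*exp(x + z), -6*y*z**2 - exp(x + y) - 2*cos(x))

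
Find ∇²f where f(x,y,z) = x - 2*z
0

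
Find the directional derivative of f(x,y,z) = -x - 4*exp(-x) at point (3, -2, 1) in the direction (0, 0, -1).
0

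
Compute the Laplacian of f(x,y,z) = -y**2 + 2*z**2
2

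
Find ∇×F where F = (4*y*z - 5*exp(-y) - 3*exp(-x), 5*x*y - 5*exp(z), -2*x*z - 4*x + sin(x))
(5*exp(z), 4*y + 2*z - cos(x) + 4, 5*y - 4*z - 5*exp(-y))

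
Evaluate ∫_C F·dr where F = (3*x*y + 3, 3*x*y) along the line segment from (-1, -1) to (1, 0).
15/2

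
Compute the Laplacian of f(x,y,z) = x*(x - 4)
2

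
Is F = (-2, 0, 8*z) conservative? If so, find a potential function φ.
Yes, F is conservative. φ = -2*x + 4*z**2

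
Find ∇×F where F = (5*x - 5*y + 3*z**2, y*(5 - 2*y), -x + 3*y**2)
(6*y, 6*z + 1, 5)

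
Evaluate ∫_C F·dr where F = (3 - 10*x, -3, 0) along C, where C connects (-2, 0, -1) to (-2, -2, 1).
6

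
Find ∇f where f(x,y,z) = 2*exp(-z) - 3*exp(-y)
(0, 3*exp(-y), -2*exp(-z))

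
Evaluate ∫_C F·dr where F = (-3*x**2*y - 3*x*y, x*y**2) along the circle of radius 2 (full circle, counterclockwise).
16*pi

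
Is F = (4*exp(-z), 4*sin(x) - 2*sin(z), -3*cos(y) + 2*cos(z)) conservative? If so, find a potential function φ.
No, ∇×F = (3*sin(y) + 2*cos(z), -4*exp(-z), 4*cos(x)) ≠ 0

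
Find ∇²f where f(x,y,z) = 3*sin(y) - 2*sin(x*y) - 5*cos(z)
2*x**2*sin(x*y) + 2*y**2*sin(x*y) - 3*sin(y) + 5*cos(z)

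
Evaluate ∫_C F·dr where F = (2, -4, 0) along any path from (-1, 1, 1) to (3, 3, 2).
0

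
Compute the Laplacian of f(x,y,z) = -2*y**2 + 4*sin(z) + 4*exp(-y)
-4*sin(z) - 4 + 4*exp(-y)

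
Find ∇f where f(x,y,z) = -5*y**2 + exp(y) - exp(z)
(0, -10*y + exp(y), -exp(z))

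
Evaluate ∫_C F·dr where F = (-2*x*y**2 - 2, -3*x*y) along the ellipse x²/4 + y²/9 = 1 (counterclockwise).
0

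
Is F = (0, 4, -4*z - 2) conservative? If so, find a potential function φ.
Yes, F is conservative. φ = 4*y - 2*z**2 - 2*z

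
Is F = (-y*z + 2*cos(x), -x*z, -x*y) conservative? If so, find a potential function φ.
Yes, F is conservative. φ = -x*y*z + 2*sin(x)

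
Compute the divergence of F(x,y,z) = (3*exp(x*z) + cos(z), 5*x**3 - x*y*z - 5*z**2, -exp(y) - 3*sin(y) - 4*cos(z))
-x*z + 3*z*exp(x*z) + 4*sin(z)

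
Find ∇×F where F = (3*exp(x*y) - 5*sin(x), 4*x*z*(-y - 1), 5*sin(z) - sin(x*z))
(4*x*(y + 1), z*cos(x*z), -3*x*exp(x*y) - 4*z*(y + 1))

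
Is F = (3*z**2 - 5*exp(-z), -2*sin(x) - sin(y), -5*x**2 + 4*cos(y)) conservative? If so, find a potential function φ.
No, ∇×F = (-4*sin(y), 10*x + 6*z + 5*exp(-z), -2*cos(x)) ≠ 0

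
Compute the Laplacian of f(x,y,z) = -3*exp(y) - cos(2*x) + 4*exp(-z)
-3*exp(y) + 4*cos(2*x) + 4*exp(-z)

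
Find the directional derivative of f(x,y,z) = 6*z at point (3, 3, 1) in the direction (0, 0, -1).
-6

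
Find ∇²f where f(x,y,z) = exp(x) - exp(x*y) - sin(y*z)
-x**2*exp(x*y) - y**2*exp(x*y) + y**2*sin(y*z) + z**2*sin(y*z) + exp(x)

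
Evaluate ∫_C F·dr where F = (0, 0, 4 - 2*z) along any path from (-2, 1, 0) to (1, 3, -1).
-5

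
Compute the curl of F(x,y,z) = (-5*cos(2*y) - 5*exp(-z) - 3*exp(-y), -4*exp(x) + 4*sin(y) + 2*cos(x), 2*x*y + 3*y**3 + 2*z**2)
(2*x + 9*y**2, -2*y + 5*exp(-z), -4*exp(x) - 2*sin(x) - 10*sin(2*y) - 3*exp(-y))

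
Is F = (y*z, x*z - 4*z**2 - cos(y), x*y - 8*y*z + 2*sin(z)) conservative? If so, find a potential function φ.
Yes, F is conservative. φ = x*y*z - 4*y*z**2 - sin(y) - 2*cos(z)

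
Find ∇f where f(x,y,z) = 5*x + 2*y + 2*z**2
(5, 2, 4*z)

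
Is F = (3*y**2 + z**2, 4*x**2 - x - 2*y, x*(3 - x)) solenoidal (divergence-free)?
No, ∇·F = -2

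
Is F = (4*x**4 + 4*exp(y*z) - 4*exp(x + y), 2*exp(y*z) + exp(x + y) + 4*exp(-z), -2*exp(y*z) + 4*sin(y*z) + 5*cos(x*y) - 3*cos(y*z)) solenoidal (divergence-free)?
No, ∇·F = 16*x**3 - 2*y*exp(y*z) + 3*y*sin(y*z) + 4*y*cos(y*z) + 2*z*exp(y*z) - 3*exp(x + y)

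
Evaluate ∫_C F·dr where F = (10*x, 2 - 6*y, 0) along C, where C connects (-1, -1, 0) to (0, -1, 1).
-5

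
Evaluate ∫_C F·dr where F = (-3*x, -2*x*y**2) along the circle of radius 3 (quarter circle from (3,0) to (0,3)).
27/2 - 81*pi/8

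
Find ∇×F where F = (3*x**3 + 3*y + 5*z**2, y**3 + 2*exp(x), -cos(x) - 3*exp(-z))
(0, 10*z - sin(x), 2*exp(x) - 3)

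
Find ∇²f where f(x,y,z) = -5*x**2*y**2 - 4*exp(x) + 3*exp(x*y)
x**2*(3*exp(x*y) - 10) + 3*y**2*exp(x*y) - 10*y**2 - 4*exp(x)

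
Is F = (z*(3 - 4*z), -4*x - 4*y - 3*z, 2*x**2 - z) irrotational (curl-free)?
No, ∇×F = (3, -4*x - 8*z + 3, -4)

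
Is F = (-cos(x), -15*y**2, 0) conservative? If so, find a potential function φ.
Yes, F is conservative. φ = -5*y**3 - sin(x)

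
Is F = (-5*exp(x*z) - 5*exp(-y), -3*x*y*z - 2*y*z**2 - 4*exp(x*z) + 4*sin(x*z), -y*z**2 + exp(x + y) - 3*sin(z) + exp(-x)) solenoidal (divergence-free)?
No, ∇·F = -3*x*z - 2*y*z - 2*z**2 - 5*z*exp(x*z) - 3*cos(z)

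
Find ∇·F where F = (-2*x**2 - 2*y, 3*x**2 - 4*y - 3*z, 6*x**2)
-4*x - 4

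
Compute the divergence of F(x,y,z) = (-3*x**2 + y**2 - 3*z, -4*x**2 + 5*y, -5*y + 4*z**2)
-6*x + 8*z + 5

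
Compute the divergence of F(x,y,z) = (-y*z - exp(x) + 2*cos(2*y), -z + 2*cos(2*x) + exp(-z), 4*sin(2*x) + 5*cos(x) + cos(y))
-exp(x)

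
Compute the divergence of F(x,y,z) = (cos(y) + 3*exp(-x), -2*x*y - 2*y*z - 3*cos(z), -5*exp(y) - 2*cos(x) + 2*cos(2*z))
-2*x - 2*z - 4*sin(2*z) - 3*exp(-x)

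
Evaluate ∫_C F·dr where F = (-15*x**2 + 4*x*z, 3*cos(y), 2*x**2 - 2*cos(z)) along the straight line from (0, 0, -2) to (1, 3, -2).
-9 + 3*sin(3)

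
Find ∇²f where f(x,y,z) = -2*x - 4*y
0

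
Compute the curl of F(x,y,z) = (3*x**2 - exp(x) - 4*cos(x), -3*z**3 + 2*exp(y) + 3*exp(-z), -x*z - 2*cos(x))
(9*z**2 + 3*exp(-z), z - 2*sin(x), 0)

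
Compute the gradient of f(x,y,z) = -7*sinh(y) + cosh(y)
(0, sinh(y) - 7*cosh(y), 0)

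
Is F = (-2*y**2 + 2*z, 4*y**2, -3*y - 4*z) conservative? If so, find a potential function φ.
No, ∇×F = (-3, 2, 4*y) ≠ 0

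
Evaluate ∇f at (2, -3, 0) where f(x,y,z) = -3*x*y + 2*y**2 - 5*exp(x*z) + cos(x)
(9 - sin(2), -18, -10)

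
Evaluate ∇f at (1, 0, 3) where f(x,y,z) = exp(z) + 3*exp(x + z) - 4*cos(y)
(3*exp(4), 0, exp(3) + 3*exp(4))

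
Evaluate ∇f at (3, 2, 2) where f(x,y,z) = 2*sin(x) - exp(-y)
(2*cos(3), exp(-2), 0)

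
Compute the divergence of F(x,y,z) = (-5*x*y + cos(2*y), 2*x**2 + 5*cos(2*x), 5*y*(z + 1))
0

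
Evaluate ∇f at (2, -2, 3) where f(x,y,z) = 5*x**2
(20, 0, 0)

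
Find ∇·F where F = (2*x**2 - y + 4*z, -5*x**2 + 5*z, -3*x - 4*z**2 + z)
4*x - 8*z + 1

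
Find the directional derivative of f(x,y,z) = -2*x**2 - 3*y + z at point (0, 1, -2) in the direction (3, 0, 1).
sqrt(10)/10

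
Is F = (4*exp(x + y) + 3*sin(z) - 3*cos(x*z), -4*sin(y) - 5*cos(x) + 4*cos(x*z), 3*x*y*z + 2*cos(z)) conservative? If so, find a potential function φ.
No, ∇×F = (x*(3*z + 4*sin(x*z)), 3*x*sin(x*z) - 3*y*z + 3*cos(z), -4*z*sin(x*z) - 4*exp(x + y) + 5*sin(x)) ≠ 0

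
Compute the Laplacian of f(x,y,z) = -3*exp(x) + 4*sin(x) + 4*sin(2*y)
-3*exp(x) - 4*sin(x) - 16*sin(2*y)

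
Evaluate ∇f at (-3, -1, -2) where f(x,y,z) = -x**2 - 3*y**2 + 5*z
(6, 6, 5)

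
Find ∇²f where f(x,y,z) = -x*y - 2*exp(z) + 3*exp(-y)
-2*exp(z) + 3*exp(-y)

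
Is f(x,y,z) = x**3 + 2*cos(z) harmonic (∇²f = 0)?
No, ∇²f = 6*x - 2*cos(z)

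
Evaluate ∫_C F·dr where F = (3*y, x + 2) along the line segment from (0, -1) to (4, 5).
48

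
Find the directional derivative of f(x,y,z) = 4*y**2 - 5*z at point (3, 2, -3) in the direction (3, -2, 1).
-37*sqrt(14)/14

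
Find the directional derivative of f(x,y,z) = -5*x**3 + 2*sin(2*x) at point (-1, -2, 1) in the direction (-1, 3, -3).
sqrt(19)*(15 - 4*cos(2))/19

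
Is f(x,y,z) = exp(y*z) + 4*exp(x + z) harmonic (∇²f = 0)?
No, ∇²f = y**2*exp(y*z) + z**2*exp(y*z) + 8*exp(x + z)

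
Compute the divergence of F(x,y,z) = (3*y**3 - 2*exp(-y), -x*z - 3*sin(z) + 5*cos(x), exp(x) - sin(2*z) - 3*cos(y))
-2*cos(2*z)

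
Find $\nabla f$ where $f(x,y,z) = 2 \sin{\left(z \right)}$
(0, 0, 2*cos(z))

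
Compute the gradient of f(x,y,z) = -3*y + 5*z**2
(0, -3, 10*z)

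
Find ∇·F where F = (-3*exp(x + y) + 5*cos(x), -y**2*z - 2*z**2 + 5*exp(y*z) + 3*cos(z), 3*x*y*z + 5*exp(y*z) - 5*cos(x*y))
3*x*y - 2*y*z + 5*y*exp(y*z) + 5*z*exp(y*z) - 3*exp(x + y) - 5*sin(x)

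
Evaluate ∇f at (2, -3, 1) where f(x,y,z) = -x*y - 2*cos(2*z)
(3, -2, 4*sin(2))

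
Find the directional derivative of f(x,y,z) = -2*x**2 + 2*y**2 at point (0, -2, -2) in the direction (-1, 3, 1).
-24*sqrt(11)/11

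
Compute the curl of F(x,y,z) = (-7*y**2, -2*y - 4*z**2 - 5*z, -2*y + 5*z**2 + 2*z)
(8*z + 3, 0, 14*y)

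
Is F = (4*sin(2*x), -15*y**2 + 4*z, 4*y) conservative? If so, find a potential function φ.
Yes, F is conservative. φ = -5*y**3 + 4*y*z - 2*cos(2*x)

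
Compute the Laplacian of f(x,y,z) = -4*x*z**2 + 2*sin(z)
-8*x - 2*sin(z)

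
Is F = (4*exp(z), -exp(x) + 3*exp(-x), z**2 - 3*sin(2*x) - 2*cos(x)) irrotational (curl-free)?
No, ∇×F = (0, 4*exp(z) - 2*sin(x) + 6*cos(2*x), -exp(x) - 3*exp(-x))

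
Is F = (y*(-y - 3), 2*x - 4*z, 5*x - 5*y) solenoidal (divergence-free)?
Yes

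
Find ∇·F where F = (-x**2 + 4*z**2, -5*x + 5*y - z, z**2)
-2*x + 2*z + 5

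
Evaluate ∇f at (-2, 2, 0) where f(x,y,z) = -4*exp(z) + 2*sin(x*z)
(0, 0, -8)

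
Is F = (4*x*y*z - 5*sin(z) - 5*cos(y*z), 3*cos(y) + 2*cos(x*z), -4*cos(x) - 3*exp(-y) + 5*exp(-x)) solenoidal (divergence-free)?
No, ∇·F = 4*y*z - 3*sin(y)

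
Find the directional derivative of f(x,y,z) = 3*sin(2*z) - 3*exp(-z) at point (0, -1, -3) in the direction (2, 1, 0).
0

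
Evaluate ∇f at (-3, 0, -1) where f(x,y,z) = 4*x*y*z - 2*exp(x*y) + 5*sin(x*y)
(0, 3, 0)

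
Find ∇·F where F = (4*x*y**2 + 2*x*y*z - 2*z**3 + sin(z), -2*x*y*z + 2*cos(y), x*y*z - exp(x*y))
x*y - 2*x*z + 4*y**2 + 2*y*z - 2*sin(y)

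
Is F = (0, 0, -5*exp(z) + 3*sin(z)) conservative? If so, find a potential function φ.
Yes, F is conservative. φ = -5*exp(z) - 3*cos(z)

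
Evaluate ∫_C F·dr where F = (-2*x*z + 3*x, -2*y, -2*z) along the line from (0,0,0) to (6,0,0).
54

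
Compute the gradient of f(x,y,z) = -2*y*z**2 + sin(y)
(0, -2*z**2 + cos(y), -4*y*z)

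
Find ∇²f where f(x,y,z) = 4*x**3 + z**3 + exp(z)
24*x + 6*z + exp(z)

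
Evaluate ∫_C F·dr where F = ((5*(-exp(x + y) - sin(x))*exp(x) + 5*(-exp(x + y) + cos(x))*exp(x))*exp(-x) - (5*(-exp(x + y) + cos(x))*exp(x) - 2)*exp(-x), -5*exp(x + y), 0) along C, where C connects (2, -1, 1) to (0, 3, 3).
-5*exp(3) + 2*exp(-2) - 5*cos(2) + 3 + 5*E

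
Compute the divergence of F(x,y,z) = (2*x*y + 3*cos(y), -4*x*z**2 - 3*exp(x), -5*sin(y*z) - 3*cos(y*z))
y*(3*sin(y*z) - 5*cos(y*z) + 2)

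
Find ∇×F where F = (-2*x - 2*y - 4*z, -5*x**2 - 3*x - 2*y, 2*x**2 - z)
(0, -4*x - 4, -10*x - 1)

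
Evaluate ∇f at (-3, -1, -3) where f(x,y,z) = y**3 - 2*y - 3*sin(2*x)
(-6*cos(6), 1, 0)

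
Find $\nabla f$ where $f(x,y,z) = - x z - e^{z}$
(-z, 0, -x - exp(z))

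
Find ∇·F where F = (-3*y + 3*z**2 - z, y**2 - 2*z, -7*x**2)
2*y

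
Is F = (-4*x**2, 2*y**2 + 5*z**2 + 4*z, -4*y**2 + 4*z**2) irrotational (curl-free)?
No, ∇×F = (-8*y - 10*z - 4, 0, 0)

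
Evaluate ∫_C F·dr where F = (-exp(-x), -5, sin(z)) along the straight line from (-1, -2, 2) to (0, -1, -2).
-4 - E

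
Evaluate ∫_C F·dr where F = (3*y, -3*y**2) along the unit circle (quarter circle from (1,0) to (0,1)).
-3*pi/4 - 1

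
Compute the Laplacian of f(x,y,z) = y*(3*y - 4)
6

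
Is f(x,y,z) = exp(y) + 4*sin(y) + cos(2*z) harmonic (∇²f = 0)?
No, ∇²f = exp(y) - 4*sin(y) - 4*cos(2*z)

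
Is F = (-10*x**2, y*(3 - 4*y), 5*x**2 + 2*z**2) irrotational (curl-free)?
No, ∇×F = (0, -10*x, 0)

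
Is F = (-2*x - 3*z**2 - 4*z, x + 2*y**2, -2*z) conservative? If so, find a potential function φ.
No, ∇×F = (0, -6*z - 4, 1) ≠ 0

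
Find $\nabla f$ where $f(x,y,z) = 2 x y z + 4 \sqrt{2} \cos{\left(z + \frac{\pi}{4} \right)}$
(2*y*z, 2*x*z, 2*x*y - 4*sqrt(2)*sin(z + pi/4))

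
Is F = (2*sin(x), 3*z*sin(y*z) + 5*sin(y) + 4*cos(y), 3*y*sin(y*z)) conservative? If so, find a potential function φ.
Yes, F is conservative. φ = 4*sin(y) - 2*cos(x) - 5*cos(y) - 3*cos(y*z)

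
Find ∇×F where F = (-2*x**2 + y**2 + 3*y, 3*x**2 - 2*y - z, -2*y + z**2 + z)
(-1, 0, 6*x - 2*y - 3)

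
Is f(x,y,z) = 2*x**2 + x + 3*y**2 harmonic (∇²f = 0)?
No, ∇²f = 10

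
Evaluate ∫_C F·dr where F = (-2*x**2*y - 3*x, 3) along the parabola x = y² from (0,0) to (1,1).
13/14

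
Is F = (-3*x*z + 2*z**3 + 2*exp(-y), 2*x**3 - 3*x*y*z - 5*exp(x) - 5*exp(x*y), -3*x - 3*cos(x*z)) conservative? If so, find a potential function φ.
No, ∇×F = (3*x*y, -3*x + 6*z**2 - 3*z*sin(x*z) + 3, 6*x**2 - 3*y*z - 5*y*exp(x*y) - 5*exp(x) + 2*exp(-y)) ≠ 0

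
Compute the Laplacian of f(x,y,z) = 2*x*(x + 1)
4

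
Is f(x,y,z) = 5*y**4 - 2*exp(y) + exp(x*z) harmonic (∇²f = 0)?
No, ∇²f = x**2*exp(x*z) + 60*y**2 + z**2*exp(x*z) - 2*exp(y)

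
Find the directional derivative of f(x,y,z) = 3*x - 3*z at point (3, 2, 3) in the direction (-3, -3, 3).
-2*sqrt(3)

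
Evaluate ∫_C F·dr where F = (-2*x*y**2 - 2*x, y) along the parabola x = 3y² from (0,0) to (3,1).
-29/2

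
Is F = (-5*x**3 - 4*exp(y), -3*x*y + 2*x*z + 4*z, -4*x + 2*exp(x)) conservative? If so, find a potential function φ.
No, ∇×F = (-2*x - 4, 4 - 2*exp(x), -3*y + 2*z + 4*exp(y)) ≠ 0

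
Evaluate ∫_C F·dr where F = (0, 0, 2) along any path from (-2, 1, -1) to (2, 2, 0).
2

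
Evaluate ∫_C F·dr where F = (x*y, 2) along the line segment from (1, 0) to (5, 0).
0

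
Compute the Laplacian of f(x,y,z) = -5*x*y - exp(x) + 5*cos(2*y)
-exp(x) - 20*cos(2*y)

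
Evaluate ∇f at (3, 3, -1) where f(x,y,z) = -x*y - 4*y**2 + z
(-3, -27, 1)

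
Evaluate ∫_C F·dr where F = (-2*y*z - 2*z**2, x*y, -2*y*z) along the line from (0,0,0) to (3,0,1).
-2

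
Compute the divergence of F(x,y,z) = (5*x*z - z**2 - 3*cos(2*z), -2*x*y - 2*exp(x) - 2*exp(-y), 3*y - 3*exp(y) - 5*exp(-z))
-2*x + 5*z + 5*exp(-z) + 2*exp(-y)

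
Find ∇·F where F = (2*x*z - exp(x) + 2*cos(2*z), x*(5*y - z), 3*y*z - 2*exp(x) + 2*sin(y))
5*x + 3*y + 2*z - exp(x)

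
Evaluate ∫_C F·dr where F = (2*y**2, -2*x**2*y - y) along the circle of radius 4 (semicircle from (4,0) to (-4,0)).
-512/3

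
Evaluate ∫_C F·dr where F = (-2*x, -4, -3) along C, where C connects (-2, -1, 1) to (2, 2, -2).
-3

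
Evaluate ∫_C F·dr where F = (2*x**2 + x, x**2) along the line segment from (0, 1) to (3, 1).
45/2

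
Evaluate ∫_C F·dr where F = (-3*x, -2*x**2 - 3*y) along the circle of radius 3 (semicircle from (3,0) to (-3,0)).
0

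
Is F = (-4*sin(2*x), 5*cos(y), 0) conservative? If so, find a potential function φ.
Yes, F is conservative. φ = 5*sin(y) + 2*cos(2*x)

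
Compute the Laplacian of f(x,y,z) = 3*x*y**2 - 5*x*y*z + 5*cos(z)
6*x - 5*cos(z)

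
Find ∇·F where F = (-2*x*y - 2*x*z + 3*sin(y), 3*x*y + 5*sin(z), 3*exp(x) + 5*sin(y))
3*x - 2*y - 2*z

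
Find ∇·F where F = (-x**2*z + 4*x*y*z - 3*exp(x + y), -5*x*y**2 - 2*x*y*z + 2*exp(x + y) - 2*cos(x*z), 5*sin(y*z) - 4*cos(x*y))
-10*x*y - 4*x*z + 4*y*z + 5*y*cos(y*z) - exp(x + y)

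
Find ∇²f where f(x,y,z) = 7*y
0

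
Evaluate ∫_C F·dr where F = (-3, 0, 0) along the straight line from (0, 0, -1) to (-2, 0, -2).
6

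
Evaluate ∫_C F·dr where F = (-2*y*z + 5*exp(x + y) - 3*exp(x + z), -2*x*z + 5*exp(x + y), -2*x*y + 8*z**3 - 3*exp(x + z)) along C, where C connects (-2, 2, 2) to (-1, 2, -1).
-52 - 3*exp(-2) + 5*E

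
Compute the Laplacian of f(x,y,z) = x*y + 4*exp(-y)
4*exp(-y)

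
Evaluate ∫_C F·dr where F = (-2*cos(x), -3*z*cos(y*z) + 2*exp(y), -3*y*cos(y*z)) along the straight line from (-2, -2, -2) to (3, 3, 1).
3*sin(4) - 2*sin(2) - 5*sin(3) - 2*exp(-2) + 2*exp(3)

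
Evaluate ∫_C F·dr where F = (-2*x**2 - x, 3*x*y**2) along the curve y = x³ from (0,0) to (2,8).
13714/15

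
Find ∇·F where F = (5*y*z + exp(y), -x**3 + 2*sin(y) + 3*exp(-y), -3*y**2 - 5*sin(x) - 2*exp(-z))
2*cos(y) + 2*exp(-z) - 3*exp(-y)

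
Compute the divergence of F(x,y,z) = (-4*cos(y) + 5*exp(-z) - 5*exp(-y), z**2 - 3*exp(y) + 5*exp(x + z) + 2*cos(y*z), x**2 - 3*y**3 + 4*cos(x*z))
-4*x*sin(x*z) - 2*z*sin(y*z) - 3*exp(y)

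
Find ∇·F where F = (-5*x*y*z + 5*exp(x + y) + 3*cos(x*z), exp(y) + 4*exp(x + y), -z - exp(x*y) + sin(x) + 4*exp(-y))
-5*y*z - 3*z*sin(x*z) + exp(y) + 9*exp(x + y) - 1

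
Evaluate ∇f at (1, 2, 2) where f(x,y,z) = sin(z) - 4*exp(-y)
(0, 4*exp(-2), cos(2))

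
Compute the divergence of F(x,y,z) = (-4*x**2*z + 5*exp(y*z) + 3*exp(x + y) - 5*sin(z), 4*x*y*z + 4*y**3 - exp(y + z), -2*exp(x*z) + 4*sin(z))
-4*x*z - 2*x*exp(x*z) + 12*y**2 + 3*exp(x + y) - exp(y + z) + 4*cos(z)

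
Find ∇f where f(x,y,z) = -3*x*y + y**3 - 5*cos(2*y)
(-3*y, -3*x + 3*y**2 + 10*sin(2*y), 0)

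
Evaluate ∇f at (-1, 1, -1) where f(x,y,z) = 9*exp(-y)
(0, -9*exp(-1), 0)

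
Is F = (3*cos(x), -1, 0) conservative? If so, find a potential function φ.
Yes, F is conservative. φ = -y + 3*sin(x)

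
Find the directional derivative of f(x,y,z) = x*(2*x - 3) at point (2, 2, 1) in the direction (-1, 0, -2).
-sqrt(5)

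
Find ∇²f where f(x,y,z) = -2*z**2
-4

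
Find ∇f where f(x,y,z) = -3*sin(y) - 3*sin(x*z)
(-3*z*cos(x*z), -3*cos(y), -3*x*cos(x*z))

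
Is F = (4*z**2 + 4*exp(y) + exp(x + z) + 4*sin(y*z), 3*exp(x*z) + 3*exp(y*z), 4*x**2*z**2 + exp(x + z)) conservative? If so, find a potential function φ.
No, ∇×F = (-3*x*exp(x*z) - 3*y*exp(y*z), -8*x*z**2 + 4*y*cos(y*z) + 8*z, 3*z*exp(x*z) - 4*z*cos(y*z) - 4*exp(y)) ≠ 0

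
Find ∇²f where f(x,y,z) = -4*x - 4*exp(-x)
-4*exp(-x)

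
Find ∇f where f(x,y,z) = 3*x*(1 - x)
(3 - 6*x, 0, 0)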